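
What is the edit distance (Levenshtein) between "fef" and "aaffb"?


Computing edit distance: "fef" -> "aaffb"
DP table:
           a    a    f    f    b
      0    1    2    3    4    5
  f   1    1    2    2    3    4
  e   2    2    2    3    3    4
  f   3    3    3    2    3    4
Edit distance = dp[3][5] = 4

4


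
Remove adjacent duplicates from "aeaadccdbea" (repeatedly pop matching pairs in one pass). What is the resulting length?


Input: aeaadccdbea
Stack-based adjacent duplicate removal:
  Read 'a': push. Stack: a
  Read 'e': push. Stack: ae
  Read 'a': push. Stack: aea
  Read 'a': matches stack top 'a' => pop. Stack: ae
  Read 'd': push. Stack: aed
  Read 'c': push. Stack: aedc
  Read 'c': matches stack top 'c' => pop. Stack: aed
  Read 'd': matches stack top 'd' => pop. Stack: ae
  Read 'b': push. Stack: aeb
  Read 'e': push. Stack: aebe
  Read 'a': push. Stack: aebea
Final stack: "aebea" (length 5)

5


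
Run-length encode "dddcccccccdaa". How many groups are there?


Input: dddcccccccdaa
Scanning for consecutive runs:
  Group 1: 'd' x 3 (positions 0-2)
  Group 2: 'c' x 7 (positions 3-9)
  Group 3: 'd' x 1 (positions 10-10)
  Group 4: 'a' x 2 (positions 11-12)
Total groups: 4

4


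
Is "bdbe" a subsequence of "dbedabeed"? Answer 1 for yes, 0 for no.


Check if "bdbe" is a subsequence of "dbedabeed"
Greedy scan:
  Position 0 ('d'): no match needed
  Position 1 ('b'): matches sub[0] = 'b'
  Position 2 ('e'): no match needed
  Position 3 ('d'): matches sub[1] = 'd'
  Position 4 ('a'): no match needed
  Position 5 ('b'): matches sub[2] = 'b'
  Position 6 ('e'): matches sub[3] = 'e'
  Position 7 ('e'): no match needed
  Position 8 ('d'): no match needed
All 4 characters matched => is a subsequence

1


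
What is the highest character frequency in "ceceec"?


Input: ceceec
Character counts:
  'c': 3
  'e': 3
Maximum frequency: 3

3


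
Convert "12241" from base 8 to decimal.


Input: "12241" in base 8
Positional expansion:
  Digit '1' (value 1) x 8^4 = 4096
  Digit '2' (value 2) x 8^3 = 1024
  Digit '2' (value 2) x 8^2 = 128
  Digit '4' (value 4) x 8^1 = 32
  Digit '1' (value 1) x 8^0 = 1
Sum = 5281

5281


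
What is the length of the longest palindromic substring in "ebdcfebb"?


Input: "ebdcfebb"
Checking substrings for palindromes:
  [6:8] "bb" (len 2) => palindrome
Longest palindromic substring: "bb" with length 2

2


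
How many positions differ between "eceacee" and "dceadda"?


Comparing "eceacee" and "dceadda" position by position:
  Position 0: 'e' vs 'd' => DIFFER
  Position 1: 'c' vs 'c' => same
  Position 2: 'e' vs 'e' => same
  Position 3: 'a' vs 'a' => same
  Position 4: 'c' vs 'd' => DIFFER
  Position 5: 'e' vs 'd' => DIFFER
  Position 6: 'e' vs 'a' => DIFFER
Positions that differ: 4

4


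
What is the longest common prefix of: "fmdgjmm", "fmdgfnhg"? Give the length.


Words: fmdgjmm, fmdgfnhg
  Position 0: all 'f' => match
  Position 1: all 'm' => match
  Position 2: all 'd' => match
  Position 3: all 'g' => match
  Position 4: ('j', 'f') => mismatch, stop
LCP = "fmdg" (length 4)

4


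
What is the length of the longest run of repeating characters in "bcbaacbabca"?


Input: "bcbaacbabca"
Scanning for longest run:
  Position 1 ('c'): new char, reset run to 1
  Position 2 ('b'): new char, reset run to 1
  Position 3 ('a'): new char, reset run to 1
  Position 4 ('a'): continues run of 'a', length=2
  Position 5 ('c'): new char, reset run to 1
  Position 6 ('b'): new char, reset run to 1
  Position 7 ('a'): new char, reset run to 1
  Position 8 ('b'): new char, reset run to 1
  Position 9 ('c'): new char, reset run to 1
  Position 10 ('a'): new char, reset run to 1
Longest run: 'a' with length 2

2


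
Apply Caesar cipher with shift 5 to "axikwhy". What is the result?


Caesar cipher: shift "axikwhy" by 5
  'a' (pos 0) + 5 = pos 5 = 'f'
  'x' (pos 23) + 5 = pos 2 = 'c'
  'i' (pos 8) + 5 = pos 13 = 'n'
  'k' (pos 10) + 5 = pos 15 = 'p'
  'w' (pos 22) + 5 = pos 1 = 'b'
  'h' (pos 7) + 5 = pos 12 = 'm'
  'y' (pos 24) + 5 = pos 3 = 'd'
Result: fcnpbmd

fcnpbmd


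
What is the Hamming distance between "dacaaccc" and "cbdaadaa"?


Comparing "dacaaccc" and "cbdaadaa" position by position:
  Position 0: 'd' vs 'c' => differ
  Position 1: 'a' vs 'b' => differ
  Position 2: 'c' vs 'd' => differ
  Position 3: 'a' vs 'a' => same
  Position 4: 'a' vs 'a' => same
  Position 5: 'c' vs 'd' => differ
  Position 6: 'c' vs 'a' => differ
  Position 7: 'c' vs 'a' => differ
Total differences (Hamming distance): 6

6


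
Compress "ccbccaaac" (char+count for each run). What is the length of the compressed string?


Input: ccbccaaac
Runs:
  'c' x 2 => "c2"
  'b' x 1 => "b1"
  'c' x 2 => "c2"
  'a' x 3 => "a3"
  'c' x 1 => "c1"
Compressed: "c2b1c2a3c1"
Compressed length: 10

10


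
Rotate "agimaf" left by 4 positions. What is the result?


Input: "agimaf", rotate left by 4
First 4 characters: "agim"
Remaining characters: "af"
Concatenate remaining + first: "af" + "agim" = "afagim"

afagim


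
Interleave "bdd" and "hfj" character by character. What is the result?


Interleaving "bdd" and "hfj":
  Position 0: 'b' from first, 'h' from second => "bh"
  Position 1: 'd' from first, 'f' from second => "df"
  Position 2: 'd' from first, 'j' from second => "dj"
Result: bhdfdj

bhdfdj


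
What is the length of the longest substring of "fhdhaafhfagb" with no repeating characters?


Input: "fhdhaafhfagb"
Sliding window (track last position of each char):
  Position 0 ('f'): window [0,0] length 1 -- new best
  Position 1 ('h'): window [0,1] length 2 -- new best
  Position 2 ('d'): window [0,2] length 3 -- new best
  Position 3 ('h'): repeat (last at 1), move window start to 2
  Position 3 ('h'): window [2,3] length 2
  Position 4 ('a'): window [2,4] length 3
  Position 5 ('a'): repeat (last at 4), move window start to 5
  Position 5 ('a'): window [5,5] length 1
  Position 6 ('f'): window [5,6] length 2
  Position 7 ('h'): window [5,7] length 3
  Position 8 ('f'): repeat (last at 6), move window start to 7
  Position 8 ('f'): window [7,8] length 2
  Position 9 ('a'): window [7,9] length 3
  Position 10 ('g'): window [7,10] length 4 -- new best
  Position 11 ('b'): window [7,11] length 5 -- new best
Longest substring with no repeats: "hfagb" with length 5

5


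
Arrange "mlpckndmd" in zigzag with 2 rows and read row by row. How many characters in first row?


Zigzag "mlpckndmd" into 2 rows:
Placing characters:
  'm' => row 0
  'l' => row 1
  'p' => row 0
  'c' => row 1
  'k' => row 0
  'n' => row 1
  'd' => row 0
  'm' => row 1
  'd' => row 0
Rows:
  Row 0: "mpkdd"
  Row 1: "lcnm"
First row length: 5

5


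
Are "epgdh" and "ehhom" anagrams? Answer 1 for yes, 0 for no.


Strings: "epgdh", "ehhom"
Sorted first:  deghp
Sorted second: ehhmo
Differ at position 0: 'd' vs 'e' => not anagrams

0


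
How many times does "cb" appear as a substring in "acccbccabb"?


Searching for "cb" in "acccbccabb"
Scanning each position:
  Position 0: "ac" => no
  Position 1: "cc" => no
  Position 2: "cc" => no
  Position 3: "cb" => MATCH
  Position 4: "bc" => no
  Position 5: "cc" => no
  Position 6: "ca" => no
  Position 7: "ab" => no
  Position 8: "bb" => no
Total occurrences: 1

1


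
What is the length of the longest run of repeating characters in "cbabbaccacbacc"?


Input: "cbabbaccacbacc"
Scanning for longest run:
  Position 1 ('b'): new char, reset run to 1
  Position 2 ('a'): new char, reset run to 1
  Position 3 ('b'): new char, reset run to 1
  Position 4 ('b'): continues run of 'b', length=2
  Position 5 ('a'): new char, reset run to 1
  Position 6 ('c'): new char, reset run to 1
  Position 7 ('c'): continues run of 'c', length=2
  Position 8 ('a'): new char, reset run to 1
  Position 9 ('c'): new char, reset run to 1
  Position 10 ('b'): new char, reset run to 1
  Position 11 ('a'): new char, reset run to 1
  Position 12 ('c'): new char, reset run to 1
  Position 13 ('c'): continues run of 'c', length=2
Longest run: 'b' with length 2

2


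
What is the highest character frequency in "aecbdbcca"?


Input: aecbdbcca
Character counts:
  'a': 2
  'b': 2
  'c': 3
  'd': 1
  'e': 1
Maximum frequency: 3

3


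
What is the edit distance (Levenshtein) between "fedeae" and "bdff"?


Computing edit distance: "fedeae" -> "bdff"
DP table:
           b    d    f    f
      0    1    2    3    4
  f   1    1    2    2    3
  e   2    2    2    3    3
  d   3    3    2    3    4
  e   4    4    3    3    4
  a   5    5    4    4    4
  e   6    6    5    5    5
Edit distance = dp[6][4] = 5

5


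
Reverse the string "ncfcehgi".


Input: ncfcehgi
Reading characters right to left:
  Position 7: 'i'
  Position 6: 'g'
  Position 5: 'h'
  Position 4: 'e'
  Position 3: 'c'
  Position 2: 'f'
  Position 1: 'c'
  Position 0: 'n'
Reversed: ighecfcn

ighecfcn


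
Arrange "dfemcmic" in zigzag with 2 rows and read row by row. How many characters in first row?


Zigzag "dfemcmic" into 2 rows:
Placing characters:
  'd' => row 0
  'f' => row 1
  'e' => row 0
  'm' => row 1
  'c' => row 0
  'm' => row 1
  'i' => row 0
  'c' => row 1
Rows:
  Row 0: "deci"
  Row 1: "fmmc"
First row length: 4

4


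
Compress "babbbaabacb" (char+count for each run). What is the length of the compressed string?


Input: babbbaabacb
Runs:
  'b' x 1 => "b1"
  'a' x 1 => "a1"
  'b' x 3 => "b3"
  'a' x 2 => "a2"
  'b' x 1 => "b1"
  'a' x 1 => "a1"
  'c' x 1 => "c1"
  'b' x 1 => "b1"
Compressed: "b1a1b3a2b1a1c1b1"
Compressed length: 16

16


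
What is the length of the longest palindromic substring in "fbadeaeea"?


Input: "fbadeaeea"
Checking substrings for palindromes:
  [5:9] "aeea" (len 4) => palindrome
  [4:7] "eae" (len 3) => palindrome
  [6:8] "ee" (len 2) => palindrome
Longest palindromic substring: "aeea" with length 4

4


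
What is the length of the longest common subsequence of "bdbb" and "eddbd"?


LCS of "bdbb" and "eddbd"
DP table:
           e    d    d    b    d
      0    0    0    0    0    0
  b   0    0    0    0    1    1
  d   0    0    1    1    1    2
  b   0    0    1    1    2    2
  b   0    0    1    1    2    2
LCS length = dp[4][5] = 2

2


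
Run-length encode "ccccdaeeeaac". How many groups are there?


Input: ccccdaeeeaac
Scanning for consecutive runs:
  Group 1: 'c' x 4 (positions 0-3)
  Group 2: 'd' x 1 (positions 4-4)
  Group 3: 'a' x 1 (positions 5-5)
  Group 4: 'e' x 3 (positions 6-8)
  Group 5: 'a' x 2 (positions 9-10)
  Group 6: 'c' x 1 (positions 11-11)
Total groups: 6

6


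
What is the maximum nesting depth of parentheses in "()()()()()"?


Input: "()()()()()"
Tracking depth:
  Position 0 '(': depth becomes 1
  Position 1 ')': depth becomes 0
  Position 2 '(': depth becomes 1
  Position 3 ')': depth becomes 0
  Position 4 '(': depth becomes 1
  Position 5 ')': depth becomes 0
  Position 6 '(': depth becomes 1
  Position 7 ')': depth becomes 0
  Position 8 '(': depth becomes 1
  Position 9 ')': depth becomes 0
Maximum depth reached: 1

1


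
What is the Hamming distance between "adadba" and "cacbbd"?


Comparing "adadba" and "cacbbd" position by position:
  Position 0: 'a' vs 'c' => differ
  Position 1: 'd' vs 'a' => differ
  Position 2: 'a' vs 'c' => differ
  Position 3: 'd' vs 'b' => differ
  Position 4: 'b' vs 'b' => same
  Position 5: 'a' vs 'd' => differ
Total differences (Hamming distance): 5

5


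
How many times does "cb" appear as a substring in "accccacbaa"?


Searching for "cb" in "accccacbaa"
Scanning each position:
  Position 0: "ac" => no
  Position 1: "cc" => no
  Position 2: "cc" => no
  Position 3: "cc" => no
  Position 4: "ca" => no
  Position 5: "ac" => no
  Position 6: "cb" => MATCH
  Position 7: "ba" => no
  Position 8: "aa" => no
Total occurrences: 1

1


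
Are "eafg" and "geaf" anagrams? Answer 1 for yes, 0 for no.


Strings: "eafg", "geaf"
Sorted first:  aefg
Sorted second: aefg
Sorted forms match => anagrams

1


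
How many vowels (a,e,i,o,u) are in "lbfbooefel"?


Input: lbfbooefel
Checking each character:
  'l' at position 0: consonant
  'b' at position 1: consonant
  'f' at position 2: consonant
  'b' at position 3: consonant
  'o' at position 4: vowel (running total: 1)
  'o' at position 5: vowel (running total: 2)
  'e' at position 6: vowel (running total: 3)
  'f' at position 7: consonant
  'e' at position 8: vowel (running total: 4)
  'l' at position 9: consonant
Total vowels: 4

4


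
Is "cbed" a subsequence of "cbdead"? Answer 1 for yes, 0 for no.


Check if "cbed" is a subsequence of "cbdead"
Greedy scan:
  Position 0 ('c'): matches sub[0] = 'c'
  Position 1 ('b'): matches sub[1] = 'b'
  Position 2 ('d'): no match needed
  Position 3 ('e'): matches sub[2] = 'e'
  Position 4 ('a'): no match needed
  Position 5 ('d'): matches sub[3] = 'd'
All 4 characters matched => is a subsequence

1


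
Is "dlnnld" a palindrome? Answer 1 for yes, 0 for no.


Input: dlnnld
Reversed: dlnnld
  Compare pos 0 ('d') with pos 5 ('d'): match
  Compare pos 1 ('l') with pos 4 ('l'): match
  Compare pos 2 ('n') with pos 3 ('n'): match
Result: palindrome

1


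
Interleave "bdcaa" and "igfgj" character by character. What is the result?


Interleaving "bdcaa" and "igfgj":
  Position 0: 'b' from first, 'i' from second => "bi"
  Position 1: 'd' from first, 'g' from second => "dg"
  Position 2: 'c' from first, 'f' from second => "cf"
  Position 3: 'a' from first, 'g' from second => "ag"
  Position 4: 'a' from first, 'j' from second => "aj"
Result: bidgcfagaj

bidgcfagaj


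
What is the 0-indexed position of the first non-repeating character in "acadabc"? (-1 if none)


Input: acadabc
Character frequencies:
  'a': 3
  'b': 1
  'c': 2
  'd': 1
Scanning left to right for freq == 1:
  Position 0 ('a'): freq=3, skip
  Position 1 ('c'): freq=2, skip
  Position 2 ('a'): freq=3, skip
  Position 3 ('d'): unique! => answer = 3

3


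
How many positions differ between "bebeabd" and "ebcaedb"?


Comparing "bebeabd" and "ebcaedb" position by position:
  Position 0: 'b' vs 'e' => DIFFER
  Position 1: 'e' vs 'b' => DIFFER
  Position 2: 'b' vs 'c' => DIFFER
  Position 3: 'e' vs 'a' => DIFFER
  Position 4: 'a' vs 'e' => DIFFER
  Position 5: 'b' vs 'd' => DIFFER
  Position 6: 'd' vs 'b' => DIFFER
Positions that differ: 7

7


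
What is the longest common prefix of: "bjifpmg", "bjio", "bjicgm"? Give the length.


Words: bjifpmg, bjio, bjicgm
  Position 0: all 'b' => match
  Position 1: all 'j' => match
  Position 2: all 'i' => match
  Position 3: ('f', 'o', 'c') => mismatch, stop
LCP = "bji" (length 3)

3


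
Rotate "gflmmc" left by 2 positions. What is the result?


Input: "gflmmc", rotate left by 2
First 2 characters: "gf"
Remaining characters: "lmmc"
Concatenate remaining + first: "lmmc" + "gf" = "lmmcgf"

lmmcgf


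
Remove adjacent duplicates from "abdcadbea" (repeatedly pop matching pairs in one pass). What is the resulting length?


Input: abdcadbea
Stack-based adjacent duplicate removal:
  Read 'a': push. Stack: a
  Read 'b': push. Stack: ab
  Read 'd': push. Stack: abd
  Read 'c': push. Stack: abdc
  Read 'a': push. Stack: abdca
  Read 'd': push. Stack: abdcad
  Read 'b': push. Stack: abdcadb
  Read 'e': push. Stack: abdcadbe
  Read 'a': push. Stack: abdcadbea
Final stack: "abdcadbea" (length 9)

9


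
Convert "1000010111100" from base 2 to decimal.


Input: "1000010111100" in base 2
Positional expansion:
  Digit '1' (value 1) x 2^12 = 4096
  Digit '0' (value 0) x 2^11 = 0
  Digit '0' (value 0) x 2^10 = 0
  Digit '0' (value 0) x 2^9 = 0
  Digit '0' (value 0) x 2^8 = 0
  Digit '1' (value 1) x 2^7 = 128
  Digit '0' (value 0) x 2^6 = 0
  Digit '1' (value 1) x 2^5 = 32
  Digit '1' (value 1) x 2^4 = 16
  Digit '1' (value 1) x 2^3 = 8
  Digit '1' (value 1) x 2^2 = 4
  Digit '0' (value 0) x 2^1 = 0
  Digit '0' (value 0) x 2^0 = 0
Sum = 4284

4284


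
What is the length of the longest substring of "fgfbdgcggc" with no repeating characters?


Input: "fgfbdgcggc"
Sliding window (track last position of each char):
  Position 0 ('f'): window [0,0] length 1 -- new best
  Position 1 ('g'): window [0,1] length 2 -- new best
  Position 2 ('f'): repeat (last at 0), move window start to 1
  Position 2 ('f'): window [1,2] length 2
  Position 3 ('b'): window [1,3] length 3 -- new best
  Position 4 ('d'): window [1,4] length 4 -- new best
  Position 5 ('g'): repeat (last at 1), move window start to 2
  Position 5 ('g'): window [2,5] length 4
  Position 6 ('c'): window [2,6] length 5 -- new best
  Position 7 ('g'): repeat (last at 5), move window start to 6
  Position 7 ('g'): window [6,7] length 2
  Position 8 ('g'): repeat (last at 7), move window start to 8
  Position 8 ('g'): window [8,8] length 1
  Position 9 ('c'): window [8,9] length 2
Longest substring with no repeats: "fbdgc" with length 5

5


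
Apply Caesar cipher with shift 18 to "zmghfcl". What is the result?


Caesar cipher: shift "zmghfcl" by 18
  'z' (pos 25) + 18 = pos 17 = 'r'
  'm' (pos 12) + 18 = pos 4 = 'e'
  'g' (pos 6) + 18 = pos 24 = 'y'
  'h' (pos 7) + 18 = pos 25 = 'z'
  'f' (pos 5) + 18 = pos 23 = 'x'
  'c' (pos 2) + 18 = pos 20 = 'u'
  'l' (pos 11) + 18 = pos 3 = 'd'
Result: reyzxud

reyzxud


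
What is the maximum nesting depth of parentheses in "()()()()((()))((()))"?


Input: "()()()()((()))((()))"
Tracking depth:
  Position 0 '(': depth becomes 1
  Position 1 ')': depth becomes 0
  Position 2 '(': depth becomes 1
  Position 3 ')': depth becomes 0
  Position 4 '(': depth becomes 1
  Position 5 ')': depth becomes 0
  Position 6 '(': depth becomes 1
  Position 7 ')': depth becomes 0
  Position 8 '(': depth becomes 1
  Position 9 '(': depth becomes 2
  Position 10 '(': depth becomes 3
  Position 11 ')': depth becomes 2
  Position 12 ')': depth becomes 1
  Position 13 ')': depth becomes 0
  Position 14 '(': depth becomes 1
  Position 15 '(': depth becomes 2
  Position 16 '(': depth becomes 3
  Position 17 ')': depth becomes 2
  Position 18 ')': depth becomes 1
  Position 19 ')': depth becomes 0
Maximum depth reached: 3

3


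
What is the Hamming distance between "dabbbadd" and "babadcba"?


Comparing "dabbbadd" and "babadcba" position by position:
  Position 0: 'd' vs 'b' => differ
  Position 1: 'a' vs 'a' => same
  Position 2: 'b' vs 'b' => same
  Position 3: 'b' vs 'a' => differ
  Position 4: 'b' vs 'd' => differ
  Position 5: 'a' vs 'c' => differ
  Position 6: 'd' vs 'b' => differ
  Position 7: 'd' vs 'a' => differ
Total differences (Hamming distance): 6

6


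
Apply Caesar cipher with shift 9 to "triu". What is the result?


Caesar cipher: shift "triu" by 9
  't' (pos 19) + 9 = pos 2 = 'c'
  'r' (pos 17) + 9 = pos 0 = 'a'
  'i' (pos 8) + 9 = pos 17 = 'r'
  'u' (pos 20) + 9 = pos 3 = 'd'
Result: card

card


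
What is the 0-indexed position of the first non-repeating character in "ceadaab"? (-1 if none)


Input: ceadaab
Character frequencies:
  'a': 3
  'b': 1
  'c': 1
  'd': 1
  'e': 1
Scanning left to right for freq == 1:
  Position 0 ('c'): unique! => answer = 0

0


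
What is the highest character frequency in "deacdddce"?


Input: deacdddce
Character counts:
  'a': 1
  'c': 2
  'd': 4
  'e': 2
Maximum frequency: 4

4


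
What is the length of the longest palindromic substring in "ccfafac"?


Input: "ccfafac"
Checking substrings for palindromes:
  [2:5] "faf" (len 3) => palindrome
  [3:6] "afa" (len 3) => palindrome
  [0:2] "cc" (len 2) => palindrome
Longest palindromic substring: "faf" with length 3

3


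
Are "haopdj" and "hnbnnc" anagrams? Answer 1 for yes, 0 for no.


Strings: "haopdj", "hnbnnc"
Sorted first:  adhjop
Sorted second: bchnnn
Differ at position 0: 'a' vs 'b' => not anagrams

0


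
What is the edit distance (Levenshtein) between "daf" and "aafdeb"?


Computing edit distance: "daf" -> "aafdeb"
DP table:
           a    a    f    d    e    b
      0    1    2    3    4    5    6
  d   1    1    2    3    3    4    5
  a   2    1    1    2    3    4    5
  f   3    2    2    1    2    3    4
Edit distance = dp[3][6] = 4

4


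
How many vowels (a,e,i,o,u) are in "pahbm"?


Input: pahbm
Checking each character:
  'p' at position 0: consonant
  'a' at position 1: vowel (running total: 1)
  'h' at position 2: consonant
  'b' at position 3: consonant
  'm' at position 4: consonant
Total vowels: 1

1


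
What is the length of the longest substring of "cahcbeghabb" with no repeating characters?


Input: "cahcbeghabb"
Sliding window (track last position of each char):
  Position 0 ('c'): window [0,0] length 1 -- new best
  Position 1 ('a'): window [0,1] length 2 -- new best
  Position 2 ('h'): window [0,2] length 3 -- new best
  Position 3 ('c'): repeat (last at 0), move window start to 1
  Position 3 ('c'): window [1,3] length 3
  Position 4 ('b'): window [1,4] length 4 -- new best
  Position 5 ('e'): window [1,5] length 5 -- new best
  Position 6 ('g'): window [1,6] length 6 -- new best
  Position 7 ('h'): repeat (last at 2), move window start to 3
  Position 7 ('h'): window [3,7] length 5
  Position 8 ('a'): window [3,8] length 6
  Position 9 ('b'): repeat (last at 4), move window start to 5
  Position 9 ('b'): window [5,9] length 5
  Position 10 ('b'): repeat (last at 9), move window start to 10
  Position 10 ('b'): window [10,10] length 1
Longest substring with no repeats: "ahcbeg" with length 6

6


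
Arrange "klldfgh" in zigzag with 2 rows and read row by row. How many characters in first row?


Zigzag "klldfgh" into 2 rows:
Placing characters:
  'k' => row 0
  'l' => row 1
  'l' => row 0
  'd' => row 1
  'f' => row 0
  'g' => row 1
  'h' => row 0
Rows:
  Row 0: "klfh"
  Row 1: "ldg"
First row length: 4

4


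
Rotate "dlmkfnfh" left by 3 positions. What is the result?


Input: "dlmkfnfh", rotate left by 3
First 3 characters: "dlm"
Remaining characters: "kfnfh"
Concatenate remaining + first: "kfnfh" + "dlm" = "kfnfhdlm"

kfnfhdlm


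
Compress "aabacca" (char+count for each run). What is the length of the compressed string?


Input: aabacca
Runs:
  'a' x 2 => "a2"
  'b' x 1 => "b1"
  'a' x 1 => "a1"
  'c' x 2 => "c2"
  'a' x 1 => "a1"
Compressed: "a2b1a1c2a1"
Compressed length: 10

10


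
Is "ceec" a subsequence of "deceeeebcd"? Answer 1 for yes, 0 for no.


Check if "ceec" is a subsequence of "deceeeebcd"
Greedy scan:
  Position 0 ('d'): no match needed
  Position 1 ('e'): no match needed
  Position 2 ('c'): matches sub[0] = 'c'
  Position 3 ('e'): matches sub[1] = 'e'
  Position 4 ('e'): matches sub[2] = 'e'
  Position 5 ('e'): no match needed
  Position 6 ('e'): no match needed
  Position 7 ('b'): no match needed
  Position 8 ('c'): matches sub[3] = 'c'
  Position 9 ('d'): no match needed
All 4 characters matched => is a subsequence

1


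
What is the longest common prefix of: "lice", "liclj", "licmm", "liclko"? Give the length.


Words: lice, liclj, licmm, liclko
  Position 0: all 'l' => match
  Position 1: all 'i' => match
  Position 2: all 'c' => match
  Position 3: ('e', 'l', 'm', 'l') => mismatch, stop
LCP = "lic" (length 3)

3


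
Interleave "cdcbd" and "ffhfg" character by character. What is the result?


Interleaving "cdcbd" and "ffhfg":
  Position 0: 'c' from first, 'f' from second => "cf"
  Position 1: 'd' from first, 'f' from second => "df"
  Position 2: 'c' from first, 'h' from second => "ch"
  Position 3: 'b' from first, 'f' from second => "bf"
  Position 4: 'd' from first, 'g' from second => "dg"
Result: cfdfchbfdg

cfdfchbfdg


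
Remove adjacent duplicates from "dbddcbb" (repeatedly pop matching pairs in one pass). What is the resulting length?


Input: dbddcbb
Stack-based adjacent duplicate removal:
  Read 'd': push. Stack: d
  Read 'b': push. Stack: db
  Read 'd': push. Stack: dbd
  Read 'd': matches stack top 'd' => pop. Stack: db
  Read 'c': push. Stack: dbc
  Read 'b': push. Stack: dbcb
  Read 'b': matches stack top 'b' => pop. Stack: dbc
Final stack: "dbc" (length 3)

3


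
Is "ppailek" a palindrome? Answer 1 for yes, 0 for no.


Input: ppailek
Reversed: keliapp
  Compare pos 0 ('p') with pos 6 ('k'): MISMATCH
  Compare pos 1 ('p') with pos 5 ('e'): MISMATCH
  Compare pos 2 ('a') with pos 4 ('l'): MISMATCH
Result: not a palindrome

0


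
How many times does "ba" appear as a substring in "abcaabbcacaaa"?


Searching for "ba" in "abcaabbcacaaa"
Scanning each position:
  Position 0: "ab" => no
  Position 1: "bc" => no
  Position 2: "ca" => no
  Position 3: "aa" => no
  Position 4: "ab" => no
  Position 5: "bb" => no
  Position 6: "bc" => no
  Position 7: "ca" => no
  Position 8: "ac" => no
  Position 9: "ca" => no
  Position 10: "aa" => no
  Position 11: "aa" => no
Total occurrences: 0

0


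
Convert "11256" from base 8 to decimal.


Input: "11256" in base 8
Positional expansion:
  Digit '1' (value 1) x 8^4 = 4096
  Digit '1' (value 1) x 8^3 = 512
  Digit '2' (value 2) x 8^2 = 128
  Digit '5' (value 5) x 8^1 = 40
  Digit '6' (value 6) x 8^0 = 6
Sum = 4782

4782


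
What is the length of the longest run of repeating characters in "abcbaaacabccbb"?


Input: "abcbaaacabccbb"
Scanning for longest run:
  Position 1 ('b'): new char, reset run to 1
  Position 2 ('c'): new char, reset run to 1
  Position 3 ('b'): new char, reset run to 1
  Position 4 ('a'): new char, reset run to 1
  Position 5 ('a'): continues run of 'a', length=2
  Position 6 ('a'): continues run of 'a', length=3
  Position 7 ('c'): new char, reset run to 1
  Position 8 ('a'): new char, reset run to 1
  Position 9 ('b'): new char, reset run to 1
  Position 10 ('c'): new char, reset run to 1
  Position 11 ('c'): continues run of 'c', length=2
  Position 12 ('b'): new char, reset run to 1
  Position 13 ('b'): continues run of 'b', length=2
Longest run: 'a' with length 3

3


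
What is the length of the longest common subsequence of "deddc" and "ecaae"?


LCS of "deddc" and "ecaae"
DP table:
           e    c    a    a    e
      0    0    0    0    0    0
  d   0    0    0    0    0    0
  e   0    1    1    1    1    1
  d   0    1    1    1    1    1
  d   0    1    1    1    1    1
  c   0    1    2    2    2    2
LCS length = dp[5][5] = 2

2


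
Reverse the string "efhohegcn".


Input: efhohegcn
Reading characters right to left:
  Position 8: 'n'
  Position 7: 'c'
  Position 6: 'g'
  Position 5: 'e'
  Position 4: 'h'
  Position 3: 'o'
  Position 2: 'h'
  Position 1: 'f'
  Position 0: 'e'
Reversed: ncgehohfe

ncgehohfe


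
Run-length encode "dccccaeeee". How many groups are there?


Input: dccccaeeee
Scanning for consecutive runs:
  Group 1: 'd' x 1 (positions 0-0)
  Group 2: 'c' x 4 (positions 1-4)
  Group 3: 'a' x 1 (positions 5-5)
  Group 4: 'e' x 4 (positions 6-9)
Total groups: 4

4


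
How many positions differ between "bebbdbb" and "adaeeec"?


Comparing "bebbdbb" and "adaeeec" position by position:
  Position 0: 'b' vs 'a' => DIFFER
  Position 1: 'e' vs 'd' => DIFFER
  Position 2: 'b' vs 'a' => DIFFER
  Position 3: 'b' vs 'e' => DIFFER
  Position 4: 'd' vs 'e' => DIFFER
  Position 5: 'b' vs 'e' => DIFFER
  Position 6: 'b' vs 'c' => DIFFER
Positions that differ: 7

7


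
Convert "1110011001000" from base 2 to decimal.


Input: "1110011001000" in base 2
Positional expansion:
  Digit '1' (value 1) x 2^12 = 4096
  Digit '1' (value 1) x 2^11 = 2048
  Digit '1' (value 1) x 2^10 = 1024
  Digit '0' (value 0) x 2^9 = 0
  Digit '0' (value 0) x 2^8 = 0
  Digit '1' (value 1) x 2^7 = 128
  Digit '1' (value 1) x 2^6 = 64
  Digit '0' (value 0) x 2^5 = 0
  Digit '0' (value 0) x 2^4 = 0
  Digit '1' (value 1) x 2^3 = 8
  Digit '0' (value 0) x 2^2 = 0
  Digit '0' (value 0) x 2^1 = 0
  Digit '0' (value 0) x 2^0 = 0
Sum = 7368

7368


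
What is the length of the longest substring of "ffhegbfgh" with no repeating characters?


Input: "ffhegbfgh"
Sliding window (track last position of each char):
  Position 0 ('f'): window [0,0] length 1 -- new best
  Position 1 ('f'): repeat (last at 0), move window start to 1
  Position 1 ('f'): window [1,1] length 1
  Position 2 ('h'): window [1,2] length 2 -- new best
  Position 3 ('e'): window [1,3] length 3 -- new best
  Position 4 ('g'): window [1,4] length 4 -- new best
  Position 5 ('b'): window [1,5] length 5 -- new best
  Position 6 ('f'): repeat (last at 1), move window start to 2
  Position 6 ('f'): window [2,6] length 5
  Position 7 ('g'): repeat (last at 4), move window start to 5
  Position 7 ('g'): window [5,7] length 3
  Position 8 ('h'): window [5,8] length 4
Longest substring with no repeats: "fhegb" with length 5

5


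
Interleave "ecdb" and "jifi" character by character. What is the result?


Interleaving "ecdb" and "jifi":
  Position 0: 'e' from first, 'j' from second => "ej"
  Position 1: 'c' from first, 'i' from second => "ci"
  Position 2: 'd' from first, 'f' from second => "df"
  Position 3: 'b' from first, 'i' from second => "bi"
Result: ejcidfbi

ejcidfbi


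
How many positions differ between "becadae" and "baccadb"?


Comparing "becadae" and "baccadb" position by position:
  Position 0: 'b' vs 'b' => same
  Position 1: 'e' vs 'a' => DIFFER
  Position 2: 'c' vs 'c' => same
  Position 3: 'a' vs 'c' => DIFFER
  Position 4: 'd' vs 'a' => DIFFER
  Position 5: 'a' vs 'd' => DIFFER
  Position 6: 'e' vs 'b' => DIFFER
Positions that differ: 5

5


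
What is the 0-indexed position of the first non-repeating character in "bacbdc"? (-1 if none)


Input: bacbdc
Character frequencies:
  'a': 1
  'b': 2
  'c': 2
  'd': 1
Scanning left to right for freq == 1:
  Position 0 ('b'): freq=2, skip
  Position 1 ('a'): unique! => answer = 1

1


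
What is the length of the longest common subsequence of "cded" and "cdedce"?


LCS of "cded" and "cdedce"
DP table:
           c    d    e    d    c    e
      0    0    0    0    0    0    0
  c   0    1    1    1    1    1    1
  d   0    1    2    2    2    2    2
  e   0    1    2    3    3    3    3
  d   0    1    2    3    4    4    4
LCS length = dp[4][6] = 4

4


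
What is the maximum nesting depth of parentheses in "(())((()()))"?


Input: "(())((()()))"
Tracking depth:
  Position 0 '(': depth becomes 1
  Position 1 '(': depth becomes 2
  Position 2 ')': depth becomes 1
  Position 3 ')': depth becomes 0
  Position 4 '(': depth becomes 1
  Position 5 '(': depth becomes 2
  Position 6 '(': depth becomes 3
  Position 7 ')': depth becomes 2
  Position 8 '(': depth becomes 3
  Position 9 ')': depth becomes 2
  Position 10 ')': depth becomes 1
  Position 11 ')': depth becomes 0
Maximum depth reached: 3

3


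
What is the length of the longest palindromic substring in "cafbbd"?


Input: "cafbbd"
Checking substrings for palindromes:
  [3:5] "bb" (len 2) => palindrome
Longest palindromic substring: "bb" with length 2

2


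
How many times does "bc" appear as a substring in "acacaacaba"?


Searching for "bc" in "acacaacaba"
Scanning each position:
  Position 0: "ac" => no
  Position 1: "ca" => no
  Position 2: "ac" => no
  Position 3: "ca" => no
  Position 4: "aa" => no
  Position 5: "ac" => no
  Position 6: "ca" => no
  Position 7: "ab" => no
  Position 8: "ba" => no
Total occurrences: 0

0


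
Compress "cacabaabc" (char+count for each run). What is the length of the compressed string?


Input: cacabaabc
Runs:
  'c' x 1 => "c1"
  'a' x 1 => "a1"
  'c' x 1 => "c1"
  'a' x 1 => "a1"
  'b' x 1 => "b1"
  'a' x 2 => "a2"
  'b' x 1 => "b1"
  'c' x 1 => "c1"
Compressed: "c1a1c1a1b1a2b1c1"
Compressed length: 16

16


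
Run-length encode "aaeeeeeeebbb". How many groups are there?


Input: aaeeeeeeebbb
Scanning for consecutive runs:
  Group 1: 'a' x 2 (positions 0-1)
  Group 2: 'e' x 7 (positions 2-8)
  Group 3: 'b' x 3 (positions 9-11)
Total groups: 3

3


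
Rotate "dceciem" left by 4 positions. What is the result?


Input: "dceciem", rotate left by 4
First 4 characters: "dcec"
Remaining characters: "iem"
Concatenate remaining + first: "iem" + "dcec" = "iemdcec"

iemdcec


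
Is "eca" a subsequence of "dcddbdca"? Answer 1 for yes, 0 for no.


Check if "eca" is a subsequence of "dcddbdca"
Greedy scan:
  Position 0 ('d'): no match needed
  Position 1 ('c'): no match needed
  Position 2 ('d'): no match needed
  Position 3 ('d'): no match needed
  Position 4 ('b'): no match needed
  Position 5 ('d'): no match needed
  Position 6 ('c'): no match needed
  Position 7 ('a'): no match needed
Only matched 0/3 characters => not a subsequence

0


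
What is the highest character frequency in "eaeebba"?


Input: eaeebba
Character counts:
  'a': 2
  'b': 2
  'e': 3
Maximum frequency: 3

3


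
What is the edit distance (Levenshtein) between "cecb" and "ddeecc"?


Computing edit distance: "cecb" -> "ddeecc"
DP table:
           d    d    e    e    c    c
      0    1    2    3    4    5    6
  c   1    1    2    3    4    4    5
  e   2    2    2    2    3    4    5
  c   3    3    3    3    3    3    4
  b   4    4    4    4    4    4    4
Edit distance = dp[4][6] = 4

4


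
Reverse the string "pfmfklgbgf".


Input: pfmfklgbgf
Reading characters right to left:
  Position 9: 'f'
  Position 8: 'g'
  Position 7: 'b'
  Position 6: 'g'
  Position 5: 'l'
  Position 4: 'k'
  Position 3: 'f'
  Position 2: 'm'
  Position 1: 'f'
  Position 0: 'p'
Reversed: fgbglkfmfp

fgbglkfmfp


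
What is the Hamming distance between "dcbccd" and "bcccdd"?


Comparing "dcbccd" and "bcccdd" position by position:
  Position 0: 'd' vs 'b' => differ
  Position 1: 'c' vs 'c' => same
  Position 2: 'b' vs 'c' => differ
  Position 3: 'c' vs 'c' => same
  Position 4: 'c' vs 'd' => differ
  Position 5: 'd' vs 'd' => same
Total differences (Hamming distance): 3

3


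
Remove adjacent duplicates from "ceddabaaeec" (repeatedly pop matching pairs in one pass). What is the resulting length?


Input: ceddabaaeec
Stack-based adjacent duplicate removal:
  Read 'c': push. Stack: c
  Read 'e': push. Stack: ce
  Read 'd': push. Stack: ced
  Read 'd': matches stack top 'd' => pop. Stack: ce
  Read 'a': push. Stack: cea
  Read 'b': push. Stack: ceab
  Read 'a': push. Stack: ceaba
  Read 'a': matches stack top 'a' => pop. Stack: ceab
  Read 'e': push. Stack: ceabe
  Read 'e': matches stack top 'e' => pop. Stack: ceab
  Read 'c': push. Stack: ceabc
Final stack: "ceabc" (length 5)

5


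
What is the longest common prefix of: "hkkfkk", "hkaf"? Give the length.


Words: hkkfkk, hkaf
  Position 0: all 'h' => match
  Position 1: all 'k' => match
  Position 2: ('k', 'a') => mismatch, stop
LCP = "hk" (length 2)

2


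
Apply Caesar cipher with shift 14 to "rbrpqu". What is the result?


Caesar cipher: shift "rbrpqu" by 14
  'r' (pos 17) + 14 = pos 5 = 'f'
  'b' (pos 1) + 14 = pos 15 = 'p'
  'r' (pos 17) + 14 = pos 5 = 'f'
  'p' (pos 15) + 14 = pos 3 = 'd'
  'q' (pos 16) + 14 = pos 4 = 'e'
  'u' (pos 20) + 14 = pos 8 = 'i'
Result: fpfdei

fpfdei


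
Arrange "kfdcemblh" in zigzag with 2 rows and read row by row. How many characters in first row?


Zigzag "kfdcemblh" into 2 rows:
Placing characters:
  'k' => row 0
  'f' => row 1
  'd' => row 0
  'c' => row 1
  'e' => row 0
  'm' => row 1
  'b' => row 0
  'l' => row 1
  'h' => row 0
Rows:
  Row 0: "kdebh"
  Row 1: "fcml"
First row length: 5

5


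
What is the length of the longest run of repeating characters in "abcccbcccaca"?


Input: "abcccbcccaca"
Scanning for longest run:
  Position 1 ('b'): new char, reset run to 1
  Position 2 ('c'): new char, reset run to 1
  Position 3 ('c'): continues run of 'c', length=2
  Position 4 ('c'): continues run of 'c', length=3
  Position 5 ('b'): new char, reset run to 1
  Position 6 ('c'): new char, reset run to 1
  Position 7 ('c'): continues run of 'c', length=2
  Position 8 ('c'): continues run of 'c', length=3
  Position 9 ('a'): new char, reset run to 1
  Position 10 ('c'): new char, reset run to 1
  Position 11 ('a'): new char, reset run to 1
Longest run: 'c' with length 3

3


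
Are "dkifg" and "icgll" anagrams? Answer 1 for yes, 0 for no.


Strings: "dkifg", "icgll"
Sorted first:  dfgik
Sorted second: cgill
Differ at position 0: 'd' vs 'c' => not anagrams

0


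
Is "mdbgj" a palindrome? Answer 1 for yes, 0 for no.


Input: mdbgj
Reversed: jgbdm
  Compare pos 0 ('m') with pos 4 ('j'): MISMATCH
  Compare pos 1 ('d') with pos 3 ('g'): MISMATCH
Result: not a palindrome

0


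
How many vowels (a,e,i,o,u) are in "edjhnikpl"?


Input: edjhnikpl
Checking each character:
  'e' at position 0: vowel (running total: 1)
  'd' at position 1: consonant
  'j' at position 2: consonant
  'h' at position 3: consonant
  'n' at position 4: consonant
  'i' at position 5: vowel (running total: 2)
  'k' at position 6: consonant
  'p' at position 7: consonant
  'l' at position 8: consonant
Total vowels: 2

2


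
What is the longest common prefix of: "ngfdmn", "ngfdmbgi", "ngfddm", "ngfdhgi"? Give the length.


Words: ngfdmn, ngfdmbgi, ngfddm, ngfdhgi
  Position 0: all 'n' => match
  Position 1: all 'g' => match
  Position 2: all 'f' => match
  Position 3: all 'd' => match
  Position 4: ('m', 'm', 'd', 'h') => mismatch, stop
LCP = "ngfd" (length 4)

4


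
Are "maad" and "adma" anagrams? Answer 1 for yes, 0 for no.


Strings: "maad", "adma"
Sorted first:  aadm
Sorted second: aadm
Sorted forms match => anagrams

1


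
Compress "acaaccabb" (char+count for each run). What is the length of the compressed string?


Input: acaaccabb
Runs:
  'a' x 1 => "a1"
  'c' x 1 => "c1"
  'a' x 2 => "a2"
  'c' x 2 => "c2"
  'a' x 1 => "a1"
  'b' x 2 => "b2"
Compressed: "a1c1a2c2a1b2"
Compressed length: 12

12


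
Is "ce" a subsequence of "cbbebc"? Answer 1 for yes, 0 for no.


Check if "ce" is a subsequence of "cbbebc"
Greedy scan:
  Position 0 ('c'): matches sub[0] = 'c'
  Position 1 ('b'): no match needed
  Position 2 ('b'): no match needed
  Position 3 ('e'): matches sub[1] = 'e'
  Position 4 ('b'): no match needed
  Position 5 ('c'): no match needed
All 2 characters matched => is a subsequence

1


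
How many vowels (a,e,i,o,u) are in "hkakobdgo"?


Input: hkakobdgo
Checking each character:
  'h' at position 0: consonant
  'k' at position 1: consonant
  'a' at position 2: vowel (running total: 1)
  'k' at position 3: consonant
  'o' at position 4: vowel (running total: 2)
  'b' at position 5: consonant
  'd' at position 6: consonant
  'g' at position 7: consonant
  'o' at position 8: vowel (running total: 3)
Total vowels: 3

3


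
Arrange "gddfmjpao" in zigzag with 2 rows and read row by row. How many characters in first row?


Zigzag "gddfmjpao" into 2 rows:
Placing characters:
  'g' => row 0
  'd' => row 1
  'd' => row 0
  'f' => row 1
  'm' => row 0
  'j' => row 1
  'p' => row 0
  'a' => row 1
  'o' => row 0
Rows:
  Row 0: "gdmpo"
  Row 1: "dfja"
First row length: 5

5


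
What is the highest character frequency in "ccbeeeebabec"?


Input: ccbeeeebabec
Character counts:
  'a': 1
  'b': 3
  'c': 3
  'e': 5
Maximum frequency: 5

5


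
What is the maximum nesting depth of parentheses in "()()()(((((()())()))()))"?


Input: "()()()(((((()())()))()))"
Tracking depth:
  Position 0 '(': depth becomes 1
  Position 1 ')': depth becomes 0
  Position 2 '(': depth becomes 1
  Position 3 ')': depth becomes 0
  Position 4 '(': depth becomes 1
  Position 5 ')': depth becomes 0
  Position 6 '(': depth becomes 1
  Position 7 '(': depth becomes 2
  Position 8 '(': depth becomes 3
  Position 9 '(': depth becomes 4
  Position 10 '(': depth becomes 5
  Position 11 '(': depth becomes 6
  Position 12 ')': depth becomes 5
  Position 13 '(': depth becomes 6
  Position 14 ')': depth becomes 5
  Position 15 ')': depth becomes 4
  Position 16 '(': depth becomes 5
  Position 17 ')': depth becomes 4
  Position 18 ')': depth becomes 3
  Position 19 ')': depth becomes 2
  Position 20 '(': depth becomes 3
  Position 21 ')': depth becomes 2
  Position 22 ')': depth becomes 1
  Position 23 ')': depth becomes 0
Maximum depth reached: 6

6


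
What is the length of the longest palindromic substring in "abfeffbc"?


Input: "abfeffbc"
Checking substrings for palindromes:
  [2:5] "fef" (len 3) => palindrome
  [4:6] "ff" (len 2) => palindrome
Longest palindromic substring: "fef" with length 3

3
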